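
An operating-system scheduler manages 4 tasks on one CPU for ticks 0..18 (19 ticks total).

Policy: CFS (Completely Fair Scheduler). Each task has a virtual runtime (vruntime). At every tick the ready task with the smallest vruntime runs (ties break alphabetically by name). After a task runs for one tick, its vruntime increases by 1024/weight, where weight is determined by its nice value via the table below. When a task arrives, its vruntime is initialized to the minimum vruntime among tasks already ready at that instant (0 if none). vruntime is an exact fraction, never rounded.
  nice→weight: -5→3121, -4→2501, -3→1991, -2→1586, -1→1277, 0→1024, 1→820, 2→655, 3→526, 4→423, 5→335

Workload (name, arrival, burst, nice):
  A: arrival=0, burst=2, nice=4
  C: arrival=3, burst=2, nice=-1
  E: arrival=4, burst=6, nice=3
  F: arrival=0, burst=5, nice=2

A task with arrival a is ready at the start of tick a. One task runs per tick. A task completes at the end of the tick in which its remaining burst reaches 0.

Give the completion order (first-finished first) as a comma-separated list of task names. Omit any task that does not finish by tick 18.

t=0: vr[A=0 F=0] → run A
t=1: vr[A=1024/423 F=0] → run F
t=2: vr[A=1024/423 F=1024/655] → run F
t=3: vr[A=1024/423 C=1024/423 F=2048/655] → run A
t=4: vr[C=1024/423 E=1024/423 F=2048/655] → run C
t=5: vr[C=1740800/540171 E=1024/423 F=2048/655] → run E
t=6: vr[C=1740800/540171 E=485888/111249 F=2048/655] → run F
t=7: vr[C=1740800/540171 E=485888/111249 F=3072/655] → run C
t=8: vr[E=485888/111249 F=3072/655] → run E
t=9: vr[E=702464/111249 F=3072/655] → run F
t=10: vr[E=702464/111249 F=4096/655] → run F
t=11: vr[E=702464/111249] → run E
t=12: vr[E=919040/111249] → run E
t=13: vr[E=1135616/111249] → run E
t=14: vr[E=1352192/111249] → run E
t=15: (idle)
t=16: (idle)
t=17: (idle)
t=18: (idle)

completion order = A, C, F, E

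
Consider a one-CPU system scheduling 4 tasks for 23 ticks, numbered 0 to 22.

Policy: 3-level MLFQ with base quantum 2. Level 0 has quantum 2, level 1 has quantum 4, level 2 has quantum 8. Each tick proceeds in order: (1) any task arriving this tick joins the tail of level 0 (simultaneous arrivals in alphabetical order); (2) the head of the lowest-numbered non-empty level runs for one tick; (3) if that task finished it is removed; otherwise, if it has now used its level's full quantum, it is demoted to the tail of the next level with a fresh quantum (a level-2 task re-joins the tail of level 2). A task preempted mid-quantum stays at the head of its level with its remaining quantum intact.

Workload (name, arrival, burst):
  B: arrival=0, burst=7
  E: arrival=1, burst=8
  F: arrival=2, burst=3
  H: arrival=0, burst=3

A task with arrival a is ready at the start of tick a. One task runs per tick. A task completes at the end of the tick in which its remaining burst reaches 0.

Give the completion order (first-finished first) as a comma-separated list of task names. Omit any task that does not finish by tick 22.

completion order = H, F, B, E

t=0: L0/L1/L2 = BH/-/- → run B
t=1: L0/L1/L2 = BHE/-/- → run B
t=2: L0/L1/L2 = HEF/B/- → run H
t=3: L0/L1/L2 = HEF/B/- → run H
t=4: L0/L1/L2 = EF/BH/- → run E
t=5: L0/L1/L2 = EF/BH/- → run E
t=6: L0/L1/L2 = F/BHE/- → run F
t=7: L0/L1/L2 = F/BHE/- → run F
t=8: L0/L1/L2 = -/BHEF/- → run B
t=9: L0/L1/L2 = -/BHEF/- → run B
t=10: L0/L1/L2 = -/BHEF/- → run B
t=11: L0/L1/L2 = -/BHEF/- → run B
t=12: L0/L1/L2 = -/HEF/B → run H
t=13: L0/L1/L2 = -/EF/B → run E
t=14: L0/L1/L2 = -/EF/B → run E
t=15: L0/L1/L2 = -/EF/B → run E
t=16: L0/L1/L2 = -/EF/B → run E
t=17: L0/L1/L2 = -/F/BE → run F
t=18: L0/L1/L2 = -/-/BE → run B
t=19: L0/L1/L2 = -/-/E → run E
t=20: L0/L1/L2 = -/-/E → run E
t=21: (idle)
t=22: (idle)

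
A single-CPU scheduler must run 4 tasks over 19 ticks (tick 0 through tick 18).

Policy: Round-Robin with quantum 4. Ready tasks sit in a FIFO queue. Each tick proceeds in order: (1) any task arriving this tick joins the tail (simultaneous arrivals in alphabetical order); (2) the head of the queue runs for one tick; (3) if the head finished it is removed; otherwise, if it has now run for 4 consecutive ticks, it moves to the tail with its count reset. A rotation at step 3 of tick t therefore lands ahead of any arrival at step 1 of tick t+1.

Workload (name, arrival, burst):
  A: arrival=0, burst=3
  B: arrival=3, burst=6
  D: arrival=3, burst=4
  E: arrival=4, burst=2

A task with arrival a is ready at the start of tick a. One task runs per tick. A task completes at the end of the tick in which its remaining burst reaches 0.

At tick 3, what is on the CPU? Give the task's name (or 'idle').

running at tick 3 = B

t=0: queue=[A] q_used=0 → run A
t=1: queue=[A] q_used=1 → run A
t=2: queue=[A] q_used=2 → run A
t=3: queue=[B,D] q_used=0 → run B
t=4: queue=[B,D,E] q_used=1 → run B
t=5: queue=[B,D,E] q_used=2 → run B
t=6: queue=[B,D,E] q_used=3 → run B
t=7: queue=[D,E,B] q_used=0 → run D
t=8: queue=[D,E,B] q_used=1 → run D
t=9: queue=[D,E,B] q_used=2 → run D
t=10: queue=[D,E,B] q_used=3 → run D
t=11: queue=[E,B] q_used=0 → run E
t=12: queue=[E,B] q_used=1 → run E
t=13: queue=[B] q_used=0 → run B
t=14: queue=[B] q_used=1 → run B
t=15: (idle)
t=16: (idle)
t=17: (idle)
t=18: (idle)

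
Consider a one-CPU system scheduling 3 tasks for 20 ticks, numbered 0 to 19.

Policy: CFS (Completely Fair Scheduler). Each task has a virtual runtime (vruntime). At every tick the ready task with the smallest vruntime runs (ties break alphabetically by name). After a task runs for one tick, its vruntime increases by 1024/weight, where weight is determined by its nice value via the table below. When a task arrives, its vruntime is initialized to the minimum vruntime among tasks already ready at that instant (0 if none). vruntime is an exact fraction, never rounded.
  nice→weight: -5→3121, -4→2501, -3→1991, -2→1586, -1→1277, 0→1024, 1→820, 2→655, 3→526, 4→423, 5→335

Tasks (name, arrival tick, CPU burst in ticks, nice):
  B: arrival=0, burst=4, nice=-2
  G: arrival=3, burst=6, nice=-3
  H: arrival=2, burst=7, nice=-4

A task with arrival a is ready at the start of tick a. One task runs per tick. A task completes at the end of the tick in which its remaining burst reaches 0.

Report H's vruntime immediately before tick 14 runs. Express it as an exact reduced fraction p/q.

t=0: vr[B=0] → run B
t=1: vr[B=512/793] → run B
t=2: vr[B=1024/793 H=1024/793] → run B
t=3: vr[B=1536/793 G=1024/793 H=1024/793] → run G
t=4: vr[B=1536/793 G=2850816/1578863 H=1024/793] → run H
t=5: vr[B=1536/793 G=2850816/1578863 H=55296/32513] → run H
t=6: vr[B=1536/793 G=2850816/1578863 H=68608/32513] → run G
t=7: vr[B=1536/793 G=3662848/1578863 H=68608/32513] → run B
t=8: vr[G=3662848/1578863 H=68608/32513] → run H
t=9: vr[G=3662848/1578863 H=81920/32513] → run G
t=10: vr[G=4474880/1578863 H=81920/32513] → run H
t=11: vr[G=4474880/1578863 H=95232/32513] → run G
t=12: vr[G=5286912/1578863 H=95232/32513] → run H
t=13: vr[G=5286912/1578863 H=108544/32513] → run H
t=14: vr[G=5286912/1578863 H=121856/32513] → run G
t=15: vr[G=6098944/1578863 H=121856/32513] → run H
t=16: vr[G=6098944/1578863] → run G
t=17: (idle)
t=18: (idle)
t=19: (idle)

vruntime(H, start of tick 14) = 121856/32513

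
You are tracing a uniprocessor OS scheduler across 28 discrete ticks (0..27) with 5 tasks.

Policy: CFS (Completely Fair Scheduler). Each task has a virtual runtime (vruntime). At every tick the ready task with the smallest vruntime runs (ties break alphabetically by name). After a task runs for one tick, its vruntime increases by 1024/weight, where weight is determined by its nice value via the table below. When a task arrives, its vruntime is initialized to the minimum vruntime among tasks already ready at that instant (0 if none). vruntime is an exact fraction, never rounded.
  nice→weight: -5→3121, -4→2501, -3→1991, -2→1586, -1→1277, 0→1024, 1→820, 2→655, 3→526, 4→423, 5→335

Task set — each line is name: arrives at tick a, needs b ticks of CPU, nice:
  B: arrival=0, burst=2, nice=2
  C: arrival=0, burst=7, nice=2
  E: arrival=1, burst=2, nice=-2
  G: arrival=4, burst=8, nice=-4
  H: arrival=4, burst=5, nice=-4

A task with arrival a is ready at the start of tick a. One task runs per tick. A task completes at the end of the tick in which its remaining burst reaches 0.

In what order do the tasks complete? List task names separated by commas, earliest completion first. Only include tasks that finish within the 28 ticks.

t=0: vr[B=0 C=0] → run B
t=1: vr[B=1024/655 C=0 E=0] → run C
t=2: vr[B=1024/655 C=1024/655 E=0] → run E
t=3: vr[B=1024/655 C=1024/655 E=512/793] → run E
t=4: vr[B=1024/655 C=1024/655 G=1024/655 H=1024/655] → run B
t=5: vr[C=1024/655 G=1024/655 H=1024/655] → run C
t=6: vr[C=2048/655 G=1024/655 H=1024/655] → run G
t=7: vr[C=2048/655 G=3231744/1638155 H=1024/655] → run H
t=8: vr[C=2048/655 G=3231744/1638155 H=3231744/1638155] → run G
t=9: vr[C=2048/655 G=3902464/1638155 H=3231744/1638155] → run H
t=10: vr[C=2048/655 G=3902464/1638155 H=3902464/1638155] → run G
t=11: vr[C=2048/655 G=4573184/1638155 H=3902464/1638155] → run H
t=12: vr[C=2048/655 G=4573184/1638155 H=4573184/1638155] → run G
t=13: vr[C=2048/655 G=5243904/1638155 H=4573184/1638155] → run H
t=14: vr[C=2048/655 G=5243904/1638155 H=5243904/1638155] → run C
t=15: vr[C=3072/655 G=5243904/1638155 H=5243904/1638155] → run G
t=16: vr[C=3072/655 G=5914624/1638155 H=5243904/1638155] → run H
t=17: vr[C=3072/655 G=5914624/1638155] → run G
t=18: vr[C=3072/655 G=6585344/1638155] → run G
t=19: vr[C=3072/655 G=7256064/1638155] → run G
t=20: vr[C=3072/655] → run C
t=21: vr[C=4096/655] → run C
t=22: vr[C=1024/131] → run C
t=23: vr[C=6144/655] → run C
t=24: (idle)
t=25: (idle)
t=26: (idle)
t=27: (idle)

completion order = E, B, H, G, C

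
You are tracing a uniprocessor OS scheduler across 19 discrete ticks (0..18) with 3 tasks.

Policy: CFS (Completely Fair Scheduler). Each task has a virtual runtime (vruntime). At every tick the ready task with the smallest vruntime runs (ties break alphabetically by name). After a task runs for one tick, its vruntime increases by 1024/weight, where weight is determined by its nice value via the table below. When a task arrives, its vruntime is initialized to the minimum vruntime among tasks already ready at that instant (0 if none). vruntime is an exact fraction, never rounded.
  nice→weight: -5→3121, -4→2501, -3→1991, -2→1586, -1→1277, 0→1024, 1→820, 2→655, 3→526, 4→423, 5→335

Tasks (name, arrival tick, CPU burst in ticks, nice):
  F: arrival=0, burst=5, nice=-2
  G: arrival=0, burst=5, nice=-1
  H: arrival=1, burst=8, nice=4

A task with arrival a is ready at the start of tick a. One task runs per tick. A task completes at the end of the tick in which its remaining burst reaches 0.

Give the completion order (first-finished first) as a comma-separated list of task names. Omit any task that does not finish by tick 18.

t=0: vr[F=0 G=0] → run F
t=1: vr[F=512/793 G=0 H=0] → run G
t=2: vr[F=512/793 G=1024/1277 H=0] → run H
t=3: vr[F=512/793 G=1024/1277 H=1024/423] → run F
t=4: vr[F=1024/793 G=1024/1277 H=1024/423] → run G
t=5: vr[F=1024/793 G=2048/1277 H=1024/423] → run F
t=6: vr[F=1536/793 G=2048/1277 H=1024/423] → run G
t=7: vr[F=1536/793 G=3072/1277 H=1024/423] → run F
t=8: vr[F=2048/793 G=3072/1277 H=1024/423] → run G
t=9: vr[F=2048/793 G=4096/1277 H=1024/423] → run H
t=10: vr[F=2048/793 G=4096/1277 H=2048/423] → run F
t=11: vr[G=4096/1277 H=2048/423] → run G
t=12: vr[H=2048/423] → run H
t=13: vr[H=1024/141] → run H
t=14: vr[H=4096/423] → run H
t=15: vr[H=5120/423] → run H
t=16: vr[H=2048/141] → run H
t=17: vr[H=7168/423] → run H
t=18: (idle)

completion order = F, G, H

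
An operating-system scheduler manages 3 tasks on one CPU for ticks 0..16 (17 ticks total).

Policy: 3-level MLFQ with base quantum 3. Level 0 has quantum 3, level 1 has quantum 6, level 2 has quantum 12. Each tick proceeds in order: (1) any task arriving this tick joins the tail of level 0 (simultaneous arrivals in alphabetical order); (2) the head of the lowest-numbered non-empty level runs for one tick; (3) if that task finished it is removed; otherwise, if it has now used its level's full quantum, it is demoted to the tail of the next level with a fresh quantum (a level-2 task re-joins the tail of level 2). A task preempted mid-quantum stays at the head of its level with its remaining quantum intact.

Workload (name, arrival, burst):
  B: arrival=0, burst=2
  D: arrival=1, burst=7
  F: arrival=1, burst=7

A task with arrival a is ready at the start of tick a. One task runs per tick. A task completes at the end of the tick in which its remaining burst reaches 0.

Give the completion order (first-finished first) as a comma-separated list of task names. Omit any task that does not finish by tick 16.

t=0: L0/L1/L2 = B/-/- → run B
t=1: L0/L1/L2 = BDF/-/- → run B
t=2: L0/L1/L2 = DF/-/- → run D
t=3: L0/L1/L2 = DF/-/- → run D
t=4: L0/L1/L2 = DF/-/- → run D
t=5: L0/L1/L2 = F/D/- → run F
t=6: L0/L1/L2 = F/D/- → run F
t=7: L0/L1/L2 = F/D/- → run F
t=8: L0/L1/L2 = -/DF/- → run D
t=9: L0/L1/L2 = -/DF/- → run D
t=10: L0/L1/L2 = -/DF/- → run D
t=11: L0/L1/L2 = -/DF/- → run D
t=12: L0/L1/L2 = -/F/- → run F
t=13: L0/L1/L2 = -/F/- → run F
t=14: L0/L1/L2 = -/F/- → run F
t=15: L0/L1/L2 = -/F/- → run F
t=16: (idle)

completion order = B, D, F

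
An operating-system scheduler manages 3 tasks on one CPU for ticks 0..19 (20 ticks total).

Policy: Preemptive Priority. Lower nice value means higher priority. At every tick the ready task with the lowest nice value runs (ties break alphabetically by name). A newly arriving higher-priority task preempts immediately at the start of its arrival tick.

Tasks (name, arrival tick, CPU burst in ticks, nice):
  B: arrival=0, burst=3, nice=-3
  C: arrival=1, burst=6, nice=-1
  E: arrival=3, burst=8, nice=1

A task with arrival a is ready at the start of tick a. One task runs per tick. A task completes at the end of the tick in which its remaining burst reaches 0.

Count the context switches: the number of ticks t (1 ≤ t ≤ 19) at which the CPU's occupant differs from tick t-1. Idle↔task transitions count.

t=0: ready={B} → run B
t=1: ready={B,C} → run B
t=2: ready={B,C} → run B
t=3: ready={C,E} → run C
t=4: ready={C,E} → run C
t=5: ready={C,E} → run C
t=6: ready={C,E} → run C
t=7: ready={C,E} → run C
t=8: ready={C,E} → run C
t=9: ready={E} → run E
t=10: ready={E} → run E
t=11: ready={E} → run E
t=12: ready={E} → run E
t=13: ready={E} → run E
t=14: ready={E} → run E
t=15: ready={E} → run E
t=16: ready={E} → run E
t=17: (idle)
t=18: (idle)
t=19: (idle)

context switches = 3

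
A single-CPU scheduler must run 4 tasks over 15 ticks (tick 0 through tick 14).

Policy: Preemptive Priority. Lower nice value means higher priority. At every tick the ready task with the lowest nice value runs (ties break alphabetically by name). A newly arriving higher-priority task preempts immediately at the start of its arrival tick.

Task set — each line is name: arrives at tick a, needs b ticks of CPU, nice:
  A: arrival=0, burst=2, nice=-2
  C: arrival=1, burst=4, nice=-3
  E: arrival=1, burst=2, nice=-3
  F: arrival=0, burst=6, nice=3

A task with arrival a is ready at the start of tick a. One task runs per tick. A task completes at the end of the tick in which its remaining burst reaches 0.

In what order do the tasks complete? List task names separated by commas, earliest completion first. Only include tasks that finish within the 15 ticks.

t=0: ready={A,F} → run A
t=1: ready={A,C,E,F} → run C
t=2: ready={A,C,E,F} → run C
t=3: ready={A,C,E,F} → run C
t=4: ready={A,C,E,F} → run C
t=5: ready={A,E,F} → run E
t=6: ready={A,E,F} → run E
t=7: ready={A,F} → run A
t=8: ready={F} → run F
t=9: ready={F} → run F
t=10: ready={F} → run F
t=11: ready={F} → run F
t=12: ready={F} → run F
t=13: ready={F} → run F
t=14: (idle)

completion order = C, E, A, F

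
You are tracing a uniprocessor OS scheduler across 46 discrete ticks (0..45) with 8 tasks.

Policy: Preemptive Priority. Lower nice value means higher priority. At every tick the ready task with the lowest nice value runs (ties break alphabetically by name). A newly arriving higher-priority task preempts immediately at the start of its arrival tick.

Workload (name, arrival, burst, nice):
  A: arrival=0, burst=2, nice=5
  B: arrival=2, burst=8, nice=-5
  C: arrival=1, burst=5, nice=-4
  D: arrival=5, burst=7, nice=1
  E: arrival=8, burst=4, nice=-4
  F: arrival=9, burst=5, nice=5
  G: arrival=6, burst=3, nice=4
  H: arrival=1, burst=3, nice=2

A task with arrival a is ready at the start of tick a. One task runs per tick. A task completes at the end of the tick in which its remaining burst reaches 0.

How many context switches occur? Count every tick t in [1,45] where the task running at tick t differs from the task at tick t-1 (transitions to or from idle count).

context switches = 10

t=0: ready={A} → run A
t=1: ready={A,C,H} → run C
t=2: ready={A,B,C,H} → run B
t=3: ready={A,B,C,H} → run B
t=4: ready={A,B,C,H} → run B
t=5: ready={A,B,C,D,H} → run B
t=6: ready={A,B,C,D,G,H} → run B
t=7: ready={A,B,C,D,G,H} → run B
t=8: ready={A,B,C,D,E,G,H} → run B
t=9: ready={A,B,C,D,E,F,G,H} → run B
t=10: ready={A,C,D,E,F,G,H} → run C
t=11: ready={A,C,D,E,F,G,H} → run C
t=12: ready={A,C,D,E,F,G,H} → run C
t=13: ready={A,C,D,E,F,G,H} → run C
t=14: ready={A,D,E,F,G,H} → run E
t=15: ready={A,D,E,F,G,H} → run E
t=16: ready={A,D,E,F,G,H} → run E
t=17: ready={A,D,E,F,G,H} → run E
t=18: ready={A,D,F,G,H} → run D
t=19: ready={A,D,F,G,H} → run D
t=20: ready={A,D,F,G,H} → run D
t=21: ready={A,D,F,G,H} → run D
t=22: ready={A,D,F,G,H} → run D
t=23: ready={A,D,F,G,H} → run D
t=24: ready={A,D,F,G,H} → run D
t=25: ready={A,F,G,H} → run H
t=26: ready={A,F,G,H} → run H
t=27: ready={A,F,G,H} → run H
t=28: ready={A,F,G} → run G
t=29: ready={A,F,G} → run G
t=30: ready={A,F,G} → run G
t=31: ready={A,F} → run A
t=32: ready={F} → run F
t=33: ready={F} → run F
t=34: ready={F} → run F
t=35: ready={F} → run F
t=36: ready={F} → run F
t=37: (idle)
t=38: (idle)
t=39: (idle)
t=40: (idle)
t=41: (idle)
t=42: (idle)
t=43: (idle)
t=44: (idle)
t=45: (idle)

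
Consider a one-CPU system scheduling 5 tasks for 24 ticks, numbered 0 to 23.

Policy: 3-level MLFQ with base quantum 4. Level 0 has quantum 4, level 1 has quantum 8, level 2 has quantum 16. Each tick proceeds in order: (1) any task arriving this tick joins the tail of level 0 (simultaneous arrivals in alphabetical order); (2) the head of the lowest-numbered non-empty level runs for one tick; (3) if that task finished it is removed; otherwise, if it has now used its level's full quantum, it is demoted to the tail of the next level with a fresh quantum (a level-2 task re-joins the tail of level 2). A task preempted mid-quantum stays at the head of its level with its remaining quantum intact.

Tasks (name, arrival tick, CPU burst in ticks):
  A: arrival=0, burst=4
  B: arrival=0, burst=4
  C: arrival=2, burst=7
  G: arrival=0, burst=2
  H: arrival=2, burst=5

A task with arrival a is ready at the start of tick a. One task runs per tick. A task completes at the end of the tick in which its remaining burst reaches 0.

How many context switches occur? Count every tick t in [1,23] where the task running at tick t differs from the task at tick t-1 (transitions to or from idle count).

context switches = 7

t=0: L0/L1/L2 = ABG/-/- → run A
t=1: L0/L1/L2 = ABG/-/- → run A
t=2: L0/L1/L2 = ABGCH/-/- → run A
t=3: L0/L1/L2 = ABGCH/-/- → run A
t=4: L0/L1/L2 = BGCH/-/- → run B
t=5: L0/L1/L2 = BGCH/-/- → run B
t=6: L0/L1/L2 = BGCH/-/- → run B
t=7: L0/L1/L2 = BGCH/-/- → run B
t=8: L0/L1/L2 = GCH/-/- → run G
t=9: L0/L1/L2 = GCH/-/- → run G
t=10: L0/L1/L2 = CH/-/- → run C
t=11: L0/L1/L2 = CH/-/- → run C
t=12: L0/L1/L2 = CH/-/- → run C
t=13: L0/L1/L2 = CH/-/- → run C
t=14: L0/L1/L2 = H/C/- → run H
t=15: L0/L1/L2 = H/C/- → run H
t=16: L0/L1/L2 = H/C/- → run H
t=17: L0/L1/L2 = H/C/- → run H
t=18: L0/L1/L2 = -/CH/- → run C
t=19: L0/L1/L2 = -/CH/- → run C
t=20: L0/L1/L2 = -/CH/- → run C
t=21: L0/L1/L2 = -/H/- → run H
t=22: (idle)
t=23: (idle)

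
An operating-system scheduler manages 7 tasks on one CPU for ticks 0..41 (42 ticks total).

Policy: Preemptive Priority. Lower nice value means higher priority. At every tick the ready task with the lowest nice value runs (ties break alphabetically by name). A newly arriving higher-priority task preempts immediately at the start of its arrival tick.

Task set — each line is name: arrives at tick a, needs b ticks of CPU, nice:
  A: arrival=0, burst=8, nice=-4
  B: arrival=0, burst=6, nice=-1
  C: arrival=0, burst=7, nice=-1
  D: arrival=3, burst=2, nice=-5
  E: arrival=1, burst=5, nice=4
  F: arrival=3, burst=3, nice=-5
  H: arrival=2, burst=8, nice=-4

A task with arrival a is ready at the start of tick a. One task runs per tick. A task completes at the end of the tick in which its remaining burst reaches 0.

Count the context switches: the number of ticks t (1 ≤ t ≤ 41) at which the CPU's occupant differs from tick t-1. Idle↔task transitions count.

context switches = 8

t=0: ready={A,B,C} → run A
t=1: ready={A,B,C,E} → run A
t=2: ready={A,B,C,E,H} → run A
t=3: ready={A,B,C,D,E,F,H} → run D
t=4: ready={A,B,C,D,E,F,H} → run D
t=5: ready={A,B,C,E,F,H} → run F
t=6: ready={A,B,C,E,F,H} → run F
t=7: ready={A,B,C,E,F,H} → run F
t=8: ready={A,B,C,E,H} → run A
t=9: ready={A,B,C,E,H} → run A
t=10: ready={A,B,C,E,H} → run A
t=11: ready={A,B,C,E,H} → run A
t=12: ready={A,B,C,E,H} → run A
t=13: ready={B,C,E,H} → run H
t=14: ready={B,C,E,H} → run H
t=15: ready={B,C,E,H} → run H
t=16: ready={B,C,E,H} → run H
t=17: ready={B,C,E,H} → run H
t=18: ready={B,C,E,H} → run H
t=19: ready={B,C,E,H} → run H
t=20: ready={B,C,E,H} → run H
t=21: ready={B,C,E} → run B
t=22: ready={B,C,E} → run B
t=23: ready={B,C,E} → run B
t=24: ready={B,C,E} → run B
t=25: ready={B,C,E} → run B
t=26: ready={B,C,E} → run B
t=27: ready={C,E} → run C
t=28: ready={C,E} → run C
t=29: ready={C,E} → run C
t=30: ready={C,E} → run C
t=31: ready={C,E} → run C
t=32: ready={C,E} → run C
t=33: ready={C,E} → run C
t=34: ready={E} → run E
t=35: ready={E} → run E
t=36: ready={E} → run E
t=37: ready={E} → run E
t=38: ready={E} → run E
t=39: (idle)
t=40: (idle)
t=41: (idle)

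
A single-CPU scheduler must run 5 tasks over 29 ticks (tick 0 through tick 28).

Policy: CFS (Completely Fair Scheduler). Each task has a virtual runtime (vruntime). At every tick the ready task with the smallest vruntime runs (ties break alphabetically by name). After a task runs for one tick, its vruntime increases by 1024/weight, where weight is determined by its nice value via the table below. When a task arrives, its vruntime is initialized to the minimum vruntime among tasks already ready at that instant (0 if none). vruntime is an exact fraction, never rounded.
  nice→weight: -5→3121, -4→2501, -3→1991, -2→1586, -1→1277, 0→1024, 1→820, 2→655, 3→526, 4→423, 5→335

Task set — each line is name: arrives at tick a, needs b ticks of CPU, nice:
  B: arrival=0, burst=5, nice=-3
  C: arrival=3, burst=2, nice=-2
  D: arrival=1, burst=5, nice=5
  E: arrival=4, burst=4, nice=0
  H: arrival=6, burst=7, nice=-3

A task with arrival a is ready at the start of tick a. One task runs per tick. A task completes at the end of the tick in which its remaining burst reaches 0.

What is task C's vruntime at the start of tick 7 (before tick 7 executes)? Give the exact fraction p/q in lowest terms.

t=0: vr[B=0] → run B
t=1: vr[B=1024/1991 D=1024/1991] → run B
t=2: vr[B=2048/1991 D=1024/1991] → run D
t=3: vr[B=2048/1991 C=2048/1991 D=2381824/666985] → run B
t=4: vr[B=3072/1991 C=2048/1991 D=2381824/666985 E=2048/1991] → run C
t=5: vr[B=3072/1991 C=2643456/1578863 D=2381824/666985 E=2048/1991] → run E
t=6: vr[B=3072/1991 C=2643456/1578863 D=2381824/666985 E=4039/1991 H=3072/1991] → run B
t=7: vr[B=4096/1991 C=2643456/1578863 D=2381824/666985 E=4039/1991 H=3072/1991] → run H
t=8: vr[B=4096/1991 C=2643456/1578863 D=2381824/666985 E=4039/1991 H=4096/1991] → run C
t=9: vr[B=4096/1991 D=2381824/666985 E=4039/1991 H=4096/1991] → run E
t=10: vr[B=4096/1991 D=2381824/666985 E=6030/1991 H=4096/1991] → run B
t=11: vr[D=2381824/666985 E=6030/1991 H=4096/1991] → run H
t=12: vr[D=2381824/666985 E=6030/1991 H=5120/1991] → run H
t=13: vr[D=2381824/666985 E=6030/1991 H=6144/1991] → run E
t=14: vr[D=2381824/666985 E=8021/1991 H=6144/1991] → run H
t=15: vr[D=2381824/666985 E=8021/1991 H=7168/1991] → run D
t=16: vr[D=4420608/666985 E=8021/1991 H=7168/1991] → run H
t=17: vr[D=4420608/666985 E=8021/1991 H=8192/1991] → run E
t=18: vr[D=4420608/666985 H=8192/1991] → run H
t=19: vr[D=4420608/666985 H=9216/1991] → run H
t=20: vr[D=4420608/666985] → run D
t=21: vr[D=6459392/666985] → run D
t=22: vr[D=8498176/666985] → run D
t=23: (idle)
t=24: (idle)
t=25: (idle)
t=26: (idle)
t=27: (idle)
t=28: (idle)

vruntime(C, start of tick 7) = 2643456/1578863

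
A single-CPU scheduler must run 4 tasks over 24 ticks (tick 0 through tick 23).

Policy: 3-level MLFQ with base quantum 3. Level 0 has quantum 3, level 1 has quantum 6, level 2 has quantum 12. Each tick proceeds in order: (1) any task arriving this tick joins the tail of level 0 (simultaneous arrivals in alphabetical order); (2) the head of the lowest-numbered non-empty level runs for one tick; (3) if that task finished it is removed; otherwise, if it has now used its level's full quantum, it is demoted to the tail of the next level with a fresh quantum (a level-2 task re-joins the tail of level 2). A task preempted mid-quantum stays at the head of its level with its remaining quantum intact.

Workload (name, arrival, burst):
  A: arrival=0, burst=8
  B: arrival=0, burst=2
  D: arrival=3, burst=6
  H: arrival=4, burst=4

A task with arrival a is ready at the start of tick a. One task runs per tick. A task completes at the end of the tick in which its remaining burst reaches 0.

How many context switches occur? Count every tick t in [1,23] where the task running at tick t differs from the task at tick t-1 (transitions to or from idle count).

context switches = 7

t=0: L0/L1/L2 = AB/-/- → run A
t=1: L0/L1/L2 = AB/-/- → run A
t=2: L0/L1/L2 = AB/-/- → run A
t=3: L0/L1/L2 = BD/A/- → run B
t=4: L0/L1/L2 = BDH/A/- → run B
t=5: L0/L1/L2 = DH/A/- → run D
t=6: L0/L1/L2 = DH/A/- → run D
t=7: L0/L1/L2 = DH/A/- → run D
t=8: L0/L1/L2 = H/AD/- → run H
t=9: L0/L1/L2 = H/AD/- → run H
t=10: L0/L1/L2 = H/AD/- → run H
t=11: L0/L1/L2 = -/ADH/- → run A
t=12: L0/L1/L2 = -/ADH/- → run A
t=13: L0/L1/L2 = -/ADH/- → run A
t=14: L0/L1/L2 = -/ADH/- → run A
t=15: L0/L1/L2 = -/ADH/- → run A
t=16: L0/L1/L2 = -/DH/- → run D
t=17: L0/L1/L2 = -/DH/- → run D
t=18: L0/L1/L2 = -/DH/- → run D
t=19: L0/L1/L2 = -/H/- → run H
t=20: (idle)
t=21: (idle)
t=22: (idle)
t=23: (idle)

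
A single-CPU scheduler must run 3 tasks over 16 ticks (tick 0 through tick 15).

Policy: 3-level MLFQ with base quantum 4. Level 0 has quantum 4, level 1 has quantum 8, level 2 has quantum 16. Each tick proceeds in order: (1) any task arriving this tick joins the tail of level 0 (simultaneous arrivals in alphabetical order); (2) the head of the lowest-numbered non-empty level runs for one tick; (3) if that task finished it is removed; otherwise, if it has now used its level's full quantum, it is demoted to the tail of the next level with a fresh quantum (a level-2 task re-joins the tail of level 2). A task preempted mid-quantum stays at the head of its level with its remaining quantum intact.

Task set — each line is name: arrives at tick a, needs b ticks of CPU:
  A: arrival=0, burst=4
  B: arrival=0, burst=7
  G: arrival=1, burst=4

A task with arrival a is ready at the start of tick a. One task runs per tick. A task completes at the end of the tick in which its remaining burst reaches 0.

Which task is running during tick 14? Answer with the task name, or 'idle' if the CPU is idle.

running at tick 14 = B

t=0: L0/L1/L2 = AB/-/- → run A
t=1: L0/L1/L2 = ABG/-/- → run A
t=2: L0/L1/L2 = ABG/-/- → run A
t=3: L0/L1/L2 = ABG/-/- → run A
t=4: L0/L1/L2 = BG/-/- → run B
t=5: L0/L1/L2 = BG/-/- → run B
t=6: L0/L1/L2 = BG/-/- → run B
t=7: L0/L1/L2 = BG/-/- → run B
t=8: L0/L1/L2 = G/B/- → run G
t=9: L0/L1/L2 = G/B/- → run G
t=10: L0/L1/L2 = G/B/- → run G
t=11: L0/L1/L2 = G/B/- → run G
t=12: L0/L1/L2 = -/B/- → run B
t=13: L0/L1/L2 = -/B/- → run B
t=14: L0/L1/L2 = -/B/- → run B
t=15: (idle)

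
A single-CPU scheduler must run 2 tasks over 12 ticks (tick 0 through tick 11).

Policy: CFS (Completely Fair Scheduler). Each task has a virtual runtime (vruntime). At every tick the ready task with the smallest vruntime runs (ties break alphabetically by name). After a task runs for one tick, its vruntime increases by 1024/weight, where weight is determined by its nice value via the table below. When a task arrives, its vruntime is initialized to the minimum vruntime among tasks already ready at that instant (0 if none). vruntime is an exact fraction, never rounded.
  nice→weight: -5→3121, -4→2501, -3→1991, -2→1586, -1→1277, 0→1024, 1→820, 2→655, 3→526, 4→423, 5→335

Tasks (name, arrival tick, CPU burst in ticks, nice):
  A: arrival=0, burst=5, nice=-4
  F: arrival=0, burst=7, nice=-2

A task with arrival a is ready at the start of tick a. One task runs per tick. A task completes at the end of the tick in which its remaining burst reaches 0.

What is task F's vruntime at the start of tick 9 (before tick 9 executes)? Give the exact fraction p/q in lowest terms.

vruntime(F, start of tick 9) = 2048/793

t=0: vr[A=0 F=0] → run A
t=1: vr[A=1024/2501 F=0] → run F
t=2: vr[A=1024/2501 F=512/793] → run A
t=3: vr[A=2048/2501 F=512/793] → run F
t=4: vr[A=2048/2501 F=1024/793] → run A
t=5: vr[A=3072/2501 F=1024/793] → run A
t=6: vr[A=4096/2501 F=1024/793] → run F
t=7: vr[A=4096/2501 F=1536/793] → run A
t=8: vr[F=1536/793] → run F
t=9: vr[F=2048/793] → run F
t=10: vr[F=2560/793] → run F
t=11: vr[F=3072/793] → run F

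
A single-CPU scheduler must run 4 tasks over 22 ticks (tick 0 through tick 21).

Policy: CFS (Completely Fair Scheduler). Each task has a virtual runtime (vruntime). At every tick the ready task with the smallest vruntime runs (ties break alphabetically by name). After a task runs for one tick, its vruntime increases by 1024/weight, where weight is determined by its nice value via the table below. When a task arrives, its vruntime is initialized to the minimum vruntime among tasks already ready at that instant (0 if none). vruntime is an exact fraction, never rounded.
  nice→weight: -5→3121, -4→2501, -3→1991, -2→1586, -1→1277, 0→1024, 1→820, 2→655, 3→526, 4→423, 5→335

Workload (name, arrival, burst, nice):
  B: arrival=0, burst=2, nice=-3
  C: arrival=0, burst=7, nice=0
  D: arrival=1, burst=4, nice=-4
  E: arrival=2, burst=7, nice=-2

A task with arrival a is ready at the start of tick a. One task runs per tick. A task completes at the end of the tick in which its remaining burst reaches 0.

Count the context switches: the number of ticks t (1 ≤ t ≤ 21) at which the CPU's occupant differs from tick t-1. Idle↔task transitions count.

t=0: vr[B=0 C=0] → run B
t=1: vr[B=1024/1991 C=0 D=0] → run C
t=2: vr[B=1024/1991 C=1 D=0 E=0] → run D
t=3: vr[B=1024/1991 C=1 D=1024/2501 E=0] → run E
t=4: vr[B=1024/1991 C=1 D=1024/2501 E=512/793] → run D
t=5: vr[B=1024/1991 C=1 D=2048/2501 E=512/793] → run B
t=6: vr[C=1 D=2048/2501 E=512/793] → run E
t=7: vr[C=1 D=2048/2501 E=1024/793] → run D
t=8: vr[C=1 D=3072/2501 E=1024/793] → run C
t=9: vr[C=2 D=3072/2501 E=1024/793] → run D
t=10: vr[C=2 E=1024/793] → run E
t=11: vr[C=2 E=1536/793] → run E
t=12: vr[C=2 E=2048/793] → run C
t=13: vr[C=3 E=2048/793] → run E
t=14: vr[C=3 E=2560/793] → run C
t=15: vr[C=4 E=2560/793] → run E
t=16: vr[C=4 E=3072/793] → run E
t=17: vr[C=4] → run C
t=18: vr[C=5] → run C
t=19: vr[C=6] → run C
t=20: (idle)
t=21: (idle)

context switches = 16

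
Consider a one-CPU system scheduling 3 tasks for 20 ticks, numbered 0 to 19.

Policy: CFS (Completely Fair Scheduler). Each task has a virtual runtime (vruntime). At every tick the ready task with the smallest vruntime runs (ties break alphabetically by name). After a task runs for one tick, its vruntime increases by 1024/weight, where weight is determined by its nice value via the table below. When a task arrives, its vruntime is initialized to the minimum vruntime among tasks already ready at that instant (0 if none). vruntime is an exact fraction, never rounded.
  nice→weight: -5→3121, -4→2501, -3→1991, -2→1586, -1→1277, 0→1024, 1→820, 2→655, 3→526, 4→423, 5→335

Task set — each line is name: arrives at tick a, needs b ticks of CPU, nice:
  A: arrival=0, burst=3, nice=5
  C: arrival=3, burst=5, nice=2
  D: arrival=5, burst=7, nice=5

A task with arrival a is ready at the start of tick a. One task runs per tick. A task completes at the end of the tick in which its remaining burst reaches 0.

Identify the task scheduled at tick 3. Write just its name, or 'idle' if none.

running at tick 3 = C

t=0: vr[A=0] → run A
t=1: vr[A=1024/335] → run A
t=2: vr[A=2048/335] → run A
t=3: vr[C=0] → run C
t=4: vr[C=1024/655] → run C
t=5: vr[C=2048/655 D=2048/655] → run C
t=6: vr[C=3072/655 D=2048/655] → run D
t=7: vr[C=3072/655 D=54272/8777] → run C
t=8: vr[C=4096/655 D=54272/8777] → run D
t=9: vr[C=4096/655 D=405504/43885] → run C
t=10: vr[D=405504/43885] → run D
t=11: vr[D=539648/43885] → run D
t=12: vr[D=673792/43885] → run D
t=13: vr[D=807936/43885] → run D
t=14: vr[D=188416/8777] → run D
t=15: (idle)
t=16: (idle)
t=17: (idle)
t=18: (idle)
t=19: (idle)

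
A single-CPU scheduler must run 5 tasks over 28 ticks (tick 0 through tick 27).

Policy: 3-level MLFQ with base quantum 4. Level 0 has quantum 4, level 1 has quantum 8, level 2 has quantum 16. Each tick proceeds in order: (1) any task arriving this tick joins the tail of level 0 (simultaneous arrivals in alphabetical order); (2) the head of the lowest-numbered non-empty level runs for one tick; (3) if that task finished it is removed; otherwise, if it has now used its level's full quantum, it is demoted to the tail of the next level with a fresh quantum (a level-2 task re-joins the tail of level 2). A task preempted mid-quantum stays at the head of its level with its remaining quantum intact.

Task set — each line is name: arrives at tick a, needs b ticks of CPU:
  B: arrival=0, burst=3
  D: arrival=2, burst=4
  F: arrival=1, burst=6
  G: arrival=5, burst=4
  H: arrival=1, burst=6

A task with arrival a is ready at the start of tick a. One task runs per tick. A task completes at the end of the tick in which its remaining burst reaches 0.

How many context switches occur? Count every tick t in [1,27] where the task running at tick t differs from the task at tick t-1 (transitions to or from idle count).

context switches = 7

t=0: L0/L1/L2 = B/-/- → run B
t=1: L0/L1/L2 = BFH/-/- → run B
t=2: L0/L1/L2 = BFHD/-/- → run B
t=3: L0/L1/L2 = FHD/-/- → run F
t=4: L0/L1/L2 = FHD/-/- → run F
t=5: L0/L1/L2 = FHDG/-/- → run F
t=6: L0/L1/L2 = FHDG/-/- → run F
t=7: L0/L1/L2 = HDG/F/- → run H
t=8: L0/L1/L2 = HDG/F/- → run H
t=9: L0/L1/L2 = HDG/F/- → run H
t=10: L0/L1/L2 = HDG/F/- → run H
t=11: L0/L1/L2 = DG/FH/- → run D
t=12: L0/L1/L2 = DG/FH/- → run D
t=13: L0/L1/L2 = DG/FH/- → run D
t=14: L0/L1/L2 = DG/FH/- → run D
t=15: L0/L1/L2 = G/FH/- → run G
t=16: L0/L1/L2 = G/FH/- → run G
t=17: L0/L1/L2 = G/FH/- → run G
t=18: L0/L1/L2 = G/FH/- → run G
t=19: L0/L1/L2 = -/FH/- → run F
t=20: L0/L1/L2 = -/FH/- → run F
t=21: L0/L1/L2 = -/H/- → run H
t=22: L0/L1/L2 = -/H/- → run H
t=23: (idle)
t=24: (idle)
t=25: (idle)
t=26: (idle)
t=27: (idle)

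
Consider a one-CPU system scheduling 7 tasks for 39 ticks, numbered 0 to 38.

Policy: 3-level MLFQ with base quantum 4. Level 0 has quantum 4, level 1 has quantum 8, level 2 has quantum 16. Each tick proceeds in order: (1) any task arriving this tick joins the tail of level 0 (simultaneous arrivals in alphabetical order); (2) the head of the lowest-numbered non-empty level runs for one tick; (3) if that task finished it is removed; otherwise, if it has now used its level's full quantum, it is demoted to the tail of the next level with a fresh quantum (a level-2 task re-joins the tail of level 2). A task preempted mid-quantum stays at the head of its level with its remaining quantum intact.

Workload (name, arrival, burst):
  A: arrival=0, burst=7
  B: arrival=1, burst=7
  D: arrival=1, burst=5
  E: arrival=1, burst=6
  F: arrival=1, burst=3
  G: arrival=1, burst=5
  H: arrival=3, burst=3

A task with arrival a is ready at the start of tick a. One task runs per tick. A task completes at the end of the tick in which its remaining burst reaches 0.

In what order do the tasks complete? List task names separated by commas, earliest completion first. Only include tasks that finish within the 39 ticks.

t=0: L0/L1/L2 = A/-/- → run A
t=1: L0/L1/L2 = ABDEFG/-/- → run A
t=2: L0/L1/L2 = ABDEFG/-/- → run A
t=3: L0/L1/L2 = ABDEFGH/-/- → run A
t=4: L0/L1/L2 = BDEFGH/A/- → run B
t=5: L0/L1/L2 = BDEFGH/A/- → run B
t=6: L0/L1/L2 = BDEFGH/A/- → run B
t=7: L0/L1/L2 = BDEFGH/A/- → run B
t=8: L0/L1/L2 = DEFGH/AB/- → run D
t=9: L0/L1/L2 = DEFGH/AB/- → run D
t=10: L0/L1/L2 = DEFGH/AB/- → run D
t=11: L0/L1/L2 = DEFGH/AB/- → run D
t=12: L0/L1/L2 = EFGH/ABD/- → run E
t=13: L0/L1/L2 = EFGH/ABD/- → run E
t=14: L0/L1/L2 = EFGH/ABD/- → run E
t=15: L0/L1/L2 = EFGH/ABD/- → run E
t=16: L0/L1/L2 = FGH/ABDE/- → run F
t=17: L0/L1/L2 = FGH/ABDE/- → run F
t=18: L0/L1/L2 = FGH/ABDE/- → run F
t=19: L0/L1/L2 = GH/ABDE/- → run G
t=20: L0/L1/L2 = GH/ABDE/- → run G
t=21: L0/L1/L2 = GH/ABDE/- → run G
t=22: L0/L1/L2 = GH/ABDE/- → run G
t=23: L0/L1/L2 = H/ABDEG/- → run H
t=24: L0/L1/L2 = H/ABDEG/- → run H
t=25: L0/L1/L2 = H/ABDEG/- → run H
t=26: L0/L1/L2 = -/ABDEG/- → run A
t=27: L0/L1/L2 = -/ABDEG/- → run A
t=28: L0/L1/L2 = -/ABDEG/- → run A
t=29: L0/L1/L2 = -/BDEG/- → run B
t=30: L0/L1/L2 = -/BDEG/- → run B
t=31: L0/L1/L2 = -/BDEG/- → run B
t=32: L0/L1/L2 = -/DEG/- → run D
t=33: L0/L1/L2 = -/EG/- → run E
t=34: L0/L1/L2 = -/EG/- → run E
t=35: L0/L1/L2 = -/G/- → run G
t=36: (idle)
t=37: (idle)
t=38: (idle)

completion order = F, H, A, B, D, E, G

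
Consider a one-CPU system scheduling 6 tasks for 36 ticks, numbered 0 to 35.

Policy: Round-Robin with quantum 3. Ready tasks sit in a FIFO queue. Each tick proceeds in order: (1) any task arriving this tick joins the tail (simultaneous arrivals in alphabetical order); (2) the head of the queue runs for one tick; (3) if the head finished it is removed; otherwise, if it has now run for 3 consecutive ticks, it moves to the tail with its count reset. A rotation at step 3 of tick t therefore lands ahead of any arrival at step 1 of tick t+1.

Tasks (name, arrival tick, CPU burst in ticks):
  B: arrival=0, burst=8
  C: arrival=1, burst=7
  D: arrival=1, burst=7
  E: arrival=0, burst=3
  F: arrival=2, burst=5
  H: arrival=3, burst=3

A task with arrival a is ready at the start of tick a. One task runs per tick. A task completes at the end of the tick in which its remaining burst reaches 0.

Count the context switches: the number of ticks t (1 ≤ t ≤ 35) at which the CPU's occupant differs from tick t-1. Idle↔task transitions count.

t=0: queue=[B,E] q_used=0 → run B
t=1: queue=[B,E,C,D] q_used=1 → run B
t=2: queue=[B,E,C,D,F] q_used=2 → run B
t=3: queue=[E,C,D,F,B,H] q_used=0 → run E
t=4: queue=[E,C,D,F,B,H] q_used=1 → run E
t=5: queue=[E,C,D,F,B,H] q_used=2 → run E
t=6: queue=[C,D,F,B,H] q_used=0 → run C
t=7: queue=[C,D,F,B,H] q_used=1 → run C
t=8: queue=[C,D,F,B,H] q_used=2 → run C
t=9: queue=[D,F,B,H,C] q_used=0 → run D
t=10: queue=[D,F,B,H,C] q_used=1 → run D
t=11: queue=[D,F,B,H,C] q_used=2 → run D
t=12: queue=[F,B,H,C,D] q_used=0 → run F
t=13: queue=[F,B,H,C,D] q_used=1 → run F
t=14: queue=[F,B,H,C,D] q_used=2 → run F
t=15: queue=[B,H,C,D,F] q_used=0 → run B
t=16: queue=[B,H,C,D,F] q_used=1 → run B
t=17: queue=[B,H,C,D,F] q_used=2 → run B
t=18: queue=[H,C,D,F,B] q_used=0 → run H
t=19: queue=[H,C,D,F,B] q_used=1 → run H
t=20: queue=[H,C,D,F,B] q_used=2 → run H
t=21: queue=[C,D,F,B] q_used=0 → run C
t=22: queue=[C,D,F,B] q_used=1 → run C
t=23: queue=[C,D,F,B] q_used=2 → run C
t=24: queue=[D,F,B,C] q_used=0 → run D
t=25: queue=[D,F,B,C] q_used=1 → run D
t=26: queue=[D,F,B,C] q_used=2 → run D
t=27: queue=[F,B,C,D] q_used=0 → run F
t=28: queue=[F,B,C,D] q_used=1 → run F
t=29: queue=[B,C,D] q_used=0 → run B
t=30: queue=[B,C,D] q_used=1 → run B
t=31: queue=[C,D] q_used=0 → run C
t=32: queue=[D] q_used=0 → run D
t=33: (idle)
t=34: (idle)
t=35: (idle)

context switches = 13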